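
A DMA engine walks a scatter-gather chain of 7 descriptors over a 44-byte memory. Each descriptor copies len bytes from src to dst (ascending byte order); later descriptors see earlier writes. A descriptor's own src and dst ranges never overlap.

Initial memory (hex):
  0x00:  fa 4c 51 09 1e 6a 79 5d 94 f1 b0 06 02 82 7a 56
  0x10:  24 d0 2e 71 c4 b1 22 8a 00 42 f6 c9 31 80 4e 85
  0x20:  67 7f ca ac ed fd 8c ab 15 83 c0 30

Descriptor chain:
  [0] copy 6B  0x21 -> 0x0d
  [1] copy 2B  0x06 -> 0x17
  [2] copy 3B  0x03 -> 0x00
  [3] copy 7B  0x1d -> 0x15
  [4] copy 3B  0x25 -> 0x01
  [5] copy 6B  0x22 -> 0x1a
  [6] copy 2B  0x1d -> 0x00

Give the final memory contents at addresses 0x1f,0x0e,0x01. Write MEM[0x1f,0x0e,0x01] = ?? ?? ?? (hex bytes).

MEM[0x1f,0x0e,0x01] = ab ca 8c

  after D0: wrote 6B at 0x0d = 7fcaacedfd8c
  after D1: wrote 2B at 0x17 = 795d
  after D2: wrote 3B at 0x00 = 091e6a
  after D3: wrote 7B at 0x15 = 804e85677fcaac
  after D4: wrote 3B at 0x01 = fd8cab
  after D5: wrote 6B at 0x1a = caacedfd8cab
  after D6: wrote 2B at 0x00 = fd8c
query mem[0x1f]=0xab, mem[0x0e]=0xca, mem[0x01]=0x8c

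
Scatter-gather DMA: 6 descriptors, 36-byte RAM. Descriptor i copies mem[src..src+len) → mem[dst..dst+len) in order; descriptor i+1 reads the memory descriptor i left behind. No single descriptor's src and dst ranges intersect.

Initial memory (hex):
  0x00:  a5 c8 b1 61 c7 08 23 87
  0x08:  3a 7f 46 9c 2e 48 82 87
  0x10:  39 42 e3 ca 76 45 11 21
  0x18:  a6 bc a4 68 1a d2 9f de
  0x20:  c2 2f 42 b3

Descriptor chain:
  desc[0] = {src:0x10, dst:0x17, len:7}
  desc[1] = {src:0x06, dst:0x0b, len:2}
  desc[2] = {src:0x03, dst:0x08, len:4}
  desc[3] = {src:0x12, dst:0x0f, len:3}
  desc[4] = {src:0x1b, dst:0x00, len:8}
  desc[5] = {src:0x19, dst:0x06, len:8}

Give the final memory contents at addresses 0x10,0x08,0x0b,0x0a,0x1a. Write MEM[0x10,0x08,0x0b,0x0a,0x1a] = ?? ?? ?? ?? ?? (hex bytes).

D0: mem[0x17..0x1d] <- [39 42 e3 ca 76 45 11]
D1: mem[0x0b..0x0c] <- [23 87]
D2: mem[0x08..0x0b] <- [61 c7 08 23]
D3: mem[0x0f..0x11] <- [e3 ca 76]
D4: mem[0x00..0x07] <- [76 45 11 9f de c2 2f 42]
D5: mem[0x06..0x0d] <- [e3 ca 76 45 11 9f de c2]
query mem[0x10]=0xca, mem[0x08]=0x76, mem[0x0b]=0x9f, mem[0x0a]=0x11, mem[0x1a]=0xca

MEM[0x10,0x08,0x0b,0x0a,0x1a] = ca 76 9f 11 ca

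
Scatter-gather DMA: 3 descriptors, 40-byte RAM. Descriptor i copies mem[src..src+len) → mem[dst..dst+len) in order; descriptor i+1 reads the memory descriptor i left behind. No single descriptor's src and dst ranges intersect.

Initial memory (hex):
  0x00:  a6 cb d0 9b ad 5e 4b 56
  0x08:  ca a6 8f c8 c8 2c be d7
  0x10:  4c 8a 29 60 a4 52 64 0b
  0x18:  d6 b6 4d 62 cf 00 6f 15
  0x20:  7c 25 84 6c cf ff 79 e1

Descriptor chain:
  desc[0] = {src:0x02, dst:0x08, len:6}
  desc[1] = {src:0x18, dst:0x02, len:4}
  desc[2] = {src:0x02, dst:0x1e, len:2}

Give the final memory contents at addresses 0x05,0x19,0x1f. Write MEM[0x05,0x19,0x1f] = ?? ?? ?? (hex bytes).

MEM[0x05,0x19,0x1f] = 62 b6 b6

  after D0: wrote 6B at 0x08 = d09bad5e4b56
  after D1: wrote 4B at 0x02 = d6b64d62
  after D2: wrote 2B at 0x1e = d6b6
query mem[0x05]=0x62, mem[0x19]=0xb6, mem[0x1f]=0xb6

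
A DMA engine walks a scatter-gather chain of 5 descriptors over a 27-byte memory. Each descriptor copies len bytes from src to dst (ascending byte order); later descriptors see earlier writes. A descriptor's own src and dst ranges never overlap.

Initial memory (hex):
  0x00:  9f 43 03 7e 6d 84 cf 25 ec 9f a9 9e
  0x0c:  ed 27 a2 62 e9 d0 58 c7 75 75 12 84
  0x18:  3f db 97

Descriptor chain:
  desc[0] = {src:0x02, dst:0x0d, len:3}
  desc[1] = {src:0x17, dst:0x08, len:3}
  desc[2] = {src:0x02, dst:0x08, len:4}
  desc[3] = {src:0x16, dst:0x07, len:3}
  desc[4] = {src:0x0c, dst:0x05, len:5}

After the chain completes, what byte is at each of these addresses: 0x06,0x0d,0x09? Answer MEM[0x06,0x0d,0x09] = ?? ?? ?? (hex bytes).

MEM[0x06,0x0d,0x09] = 03 03 e9

[0] 0x02->0x0d len=3 : 03 7e 6d
[1] 0x17->0x08 len=3 : 84 3f db
[2] 0x02->0x08 len=4 : 03 7e 6d 84
[3] 0x16->0x07 len=3 : 12 84 3f
[4] 0x0c->0x05 len=5 : ed 03 7e 6d e9
query mem[0x06]=0x03, mem[0x0d]=0x03, mem[0x09]=0xe9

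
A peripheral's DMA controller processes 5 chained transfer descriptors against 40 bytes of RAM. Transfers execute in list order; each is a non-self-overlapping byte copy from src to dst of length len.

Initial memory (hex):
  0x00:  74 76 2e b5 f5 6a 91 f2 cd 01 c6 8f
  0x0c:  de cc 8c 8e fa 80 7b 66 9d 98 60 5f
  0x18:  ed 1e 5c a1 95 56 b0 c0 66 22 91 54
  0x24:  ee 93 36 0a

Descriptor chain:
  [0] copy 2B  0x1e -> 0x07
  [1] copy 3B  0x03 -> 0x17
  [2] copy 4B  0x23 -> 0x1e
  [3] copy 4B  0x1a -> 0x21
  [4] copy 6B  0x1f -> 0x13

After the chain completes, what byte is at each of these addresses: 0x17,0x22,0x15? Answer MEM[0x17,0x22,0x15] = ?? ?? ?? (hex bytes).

MEM[0x17,0x22,0x15] = 95 a1 5c

D0: mem[0x07..0x08] <- [b0 c0]
D1: mem[0x17..0x19] <- [b5 f5 6a]
D2: mem[0x1e..0x21] <- [54 ee 93 36]
D3: mem[0x21..0x24] <- [5c a1 95 56]
D4: mem[0x13..0x18] <- [ee 93 5c a1 95 56]
query mem[0x17]=0x95, mem[0x22]=0xa1, mem[0x15]=0x5c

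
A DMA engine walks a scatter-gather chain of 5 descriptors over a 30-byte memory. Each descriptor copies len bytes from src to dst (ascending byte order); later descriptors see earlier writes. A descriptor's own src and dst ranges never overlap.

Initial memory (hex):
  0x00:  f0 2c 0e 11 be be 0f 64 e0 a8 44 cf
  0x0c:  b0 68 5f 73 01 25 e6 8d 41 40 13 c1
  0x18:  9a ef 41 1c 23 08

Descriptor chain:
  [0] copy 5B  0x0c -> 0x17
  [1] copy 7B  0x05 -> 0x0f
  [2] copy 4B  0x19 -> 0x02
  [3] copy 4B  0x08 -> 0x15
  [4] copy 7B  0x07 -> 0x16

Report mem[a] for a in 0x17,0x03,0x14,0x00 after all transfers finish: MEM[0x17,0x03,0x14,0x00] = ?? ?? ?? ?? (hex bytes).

MEM[0x17,0x03,0x14,0x00] = e0 73 44 f0

#0 dst[0x17+5] := {0xb0,0x68,0x5f,0x73,0x01}
#1 dst[0x0f+7] := {0xbe,0x0f,0x64,0xe0,0xa8,0x44,0xcf}
#2 dst[0x02+4] := {0x5f,0x73,0x01,0x23}
#3 dst[0x15+4] := {0xe0,0xa8,0x44,0xcf}
#4 dst[0x16+7] := {0x64,0xe0,0xa8,0x44,0xcf,0xb0,0x68}
query mem[0x17]=0xe0, mem[0x03]=0x73, mem[0x14]=0x44, mem[0x00]=0xf0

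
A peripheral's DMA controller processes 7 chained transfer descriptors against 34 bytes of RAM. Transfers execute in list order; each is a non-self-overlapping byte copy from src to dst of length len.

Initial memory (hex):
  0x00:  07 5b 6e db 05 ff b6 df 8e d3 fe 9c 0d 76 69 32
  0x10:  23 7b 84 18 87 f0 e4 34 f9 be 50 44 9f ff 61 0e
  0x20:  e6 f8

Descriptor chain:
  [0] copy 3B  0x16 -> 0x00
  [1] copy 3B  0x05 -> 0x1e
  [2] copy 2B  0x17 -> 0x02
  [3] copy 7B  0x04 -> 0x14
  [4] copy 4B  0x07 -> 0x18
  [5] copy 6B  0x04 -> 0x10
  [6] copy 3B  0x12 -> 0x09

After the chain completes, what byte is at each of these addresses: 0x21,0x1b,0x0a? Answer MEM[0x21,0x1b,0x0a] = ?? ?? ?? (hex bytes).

[0] 0x16->0x00 len=3 : e4 34 f9
[1] 0x05->0x1e len=3 : ff b6 df
[2] 0x17->0x02 len=2 : 34 f9
[3] 0x04->0x14 len=7 : 05 ff b6 df 8e d3 fe
[4] 0x07->0x18 len=4 : df 8e d3 fe
[5] 0x04->0x10 len=6 : 05 ff b6 df 8e d3
[6] 0x12->0x09 len=3 : b6 df 8e
query mem[0x21]=0xf8, mem[0x1b]=0xfe, mem[0x0a]=0xdf

MEM[0x21,0x1b,0x0a] = f8 fe df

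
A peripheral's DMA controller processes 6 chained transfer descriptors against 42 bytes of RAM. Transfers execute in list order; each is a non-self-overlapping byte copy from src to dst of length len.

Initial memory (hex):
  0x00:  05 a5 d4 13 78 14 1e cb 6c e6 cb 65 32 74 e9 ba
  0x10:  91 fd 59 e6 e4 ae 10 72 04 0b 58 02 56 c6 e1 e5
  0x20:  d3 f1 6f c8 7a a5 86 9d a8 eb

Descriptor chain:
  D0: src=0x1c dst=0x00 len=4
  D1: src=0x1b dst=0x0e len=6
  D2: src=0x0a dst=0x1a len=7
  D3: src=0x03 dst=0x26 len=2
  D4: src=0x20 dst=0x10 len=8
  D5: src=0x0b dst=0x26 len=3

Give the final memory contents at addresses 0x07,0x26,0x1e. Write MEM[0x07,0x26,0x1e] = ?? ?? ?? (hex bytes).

#0 dst[0x00+4] := {0x56,0xc6,0xe1,0xe5}
#1 dst[0x0e+6] := {0x02,0x56,0xc6,0xe1,0xe5,0xd3}
#2 dst[0x1a+7] := {0xcb,0x65,0x32,0x74,0x02,0x56,0xc6}
#3 dst[0x26+2] := {0xe5,0x78}
#4 dst[0x10+8] := {0xc6,0xf1,0x6f,0xc8,0x7a,0xa5,0xe5,0x78}
#5 dst[0x26+3] := {0x65,0x32,0x74}
query mem[0x07]=0xcb, mem[0x26]=0x65, mem[0x1e]=0x02

MEM[0x07,0x26,0x1e] = cb 65 02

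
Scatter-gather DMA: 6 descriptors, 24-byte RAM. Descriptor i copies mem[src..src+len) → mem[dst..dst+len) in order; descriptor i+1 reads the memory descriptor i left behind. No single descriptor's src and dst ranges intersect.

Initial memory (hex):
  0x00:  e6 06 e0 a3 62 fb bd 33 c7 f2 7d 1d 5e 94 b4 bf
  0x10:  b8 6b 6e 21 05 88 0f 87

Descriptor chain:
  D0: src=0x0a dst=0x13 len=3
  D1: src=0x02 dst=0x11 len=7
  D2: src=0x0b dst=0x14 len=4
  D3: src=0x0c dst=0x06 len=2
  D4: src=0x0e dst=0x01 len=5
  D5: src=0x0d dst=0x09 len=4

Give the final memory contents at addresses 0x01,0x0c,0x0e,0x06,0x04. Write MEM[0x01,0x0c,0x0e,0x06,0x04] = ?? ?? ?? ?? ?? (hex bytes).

[0] 0x0a->0x13 len=3 : 7d 1d 5e
[1] 0x02->0x11 len=7 : e0 a3 62 fb bd 33 c7
[2] 0x0b->0x14 len=4 : 1d 5e 94 b4
[3] 0x0c->0x06 len=2 : 5e 94
[4] 0x0e->0x01 len=5 : b4 bf b8 e0 a3
[5] 0x0d->0x09 len=4 : 94 b4 bf b8
query mem[0x01]=0xb4, mem[0x0c]=0xb8, mem[0x0e]=0xb4, mem[0x06]=0x5e, mem[0x04]=0xe0

MEM[0x01,0x0c,0x0e,0x06,0x04] = b4 b8 b4 5e e0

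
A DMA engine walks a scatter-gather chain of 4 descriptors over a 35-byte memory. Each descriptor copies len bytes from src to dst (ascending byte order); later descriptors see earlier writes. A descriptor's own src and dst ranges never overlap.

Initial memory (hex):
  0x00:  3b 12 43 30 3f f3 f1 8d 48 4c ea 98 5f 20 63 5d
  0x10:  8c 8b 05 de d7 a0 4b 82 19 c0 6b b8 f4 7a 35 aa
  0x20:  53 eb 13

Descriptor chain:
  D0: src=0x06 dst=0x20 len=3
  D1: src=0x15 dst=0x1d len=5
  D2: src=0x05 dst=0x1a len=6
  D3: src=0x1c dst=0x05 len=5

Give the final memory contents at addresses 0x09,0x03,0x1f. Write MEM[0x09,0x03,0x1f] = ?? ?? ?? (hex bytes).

  after D0: wrote 3B at 0x20 = f18d48
  after D1: wrote 5B at 0x1d = a04b8219c0
  after D2: wrote 6B at 0x1a = f3f18d484cea
  after D3: wrote 5B at 0x05 = 8d484cea19
query mem[0x09]=0x19, mem[0x03]=0x30, mem[0x1f]=0xea

MEM[0x09,0x03,0x1f] = 19 30 ea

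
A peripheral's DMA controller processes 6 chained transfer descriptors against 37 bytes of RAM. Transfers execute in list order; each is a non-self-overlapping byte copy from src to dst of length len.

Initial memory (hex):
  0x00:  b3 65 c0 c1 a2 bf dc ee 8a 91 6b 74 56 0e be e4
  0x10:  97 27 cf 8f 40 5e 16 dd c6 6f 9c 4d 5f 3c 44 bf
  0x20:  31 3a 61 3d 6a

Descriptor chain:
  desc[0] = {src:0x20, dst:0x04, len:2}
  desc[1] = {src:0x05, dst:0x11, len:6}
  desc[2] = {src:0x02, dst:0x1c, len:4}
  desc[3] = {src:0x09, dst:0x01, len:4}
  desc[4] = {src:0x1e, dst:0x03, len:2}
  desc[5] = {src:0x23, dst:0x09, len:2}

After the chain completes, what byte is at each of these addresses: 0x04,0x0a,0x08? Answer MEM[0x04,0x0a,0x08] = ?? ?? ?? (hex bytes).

MEM[0x04,0x0a,0x08] = 3a 6a 8a

[0] 0x20->0x04 len=2 : 31 3a
[1] 0x05->0x11 len=6 : 3a dc ee 8a 91 6b
[2] 0x02->0x1c len=4 : c0 c1 31 3a
[3] 0x09->0x01 len=4 : 91 6b 74 56
[4] 0x1e->0x03 len=2 : 31 3a
[5] 0x23->0x09 len=2 : 3d 6a
query mem[0x04]=0x3a, mem[0x0a]=0x6a, mem[0x08]=0x8a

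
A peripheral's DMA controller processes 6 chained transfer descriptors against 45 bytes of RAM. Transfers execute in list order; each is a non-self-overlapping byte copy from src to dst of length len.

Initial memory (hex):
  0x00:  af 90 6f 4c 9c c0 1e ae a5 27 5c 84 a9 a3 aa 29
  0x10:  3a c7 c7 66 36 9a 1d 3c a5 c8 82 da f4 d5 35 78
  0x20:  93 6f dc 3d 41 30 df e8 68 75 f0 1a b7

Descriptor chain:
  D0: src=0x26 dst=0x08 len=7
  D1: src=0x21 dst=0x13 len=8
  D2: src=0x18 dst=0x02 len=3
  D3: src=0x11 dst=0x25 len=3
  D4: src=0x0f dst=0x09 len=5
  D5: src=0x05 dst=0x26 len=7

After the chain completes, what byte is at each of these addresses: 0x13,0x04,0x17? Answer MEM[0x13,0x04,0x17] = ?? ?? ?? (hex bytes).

[0] 0x26->0x08 len=7 : df e8 68 75 f0 1a b7
[1] 0x21->0x13 len=8 : 6f dc 3d 41 30 df e8 68
[2] 0x18->0x02 len=3 : df e8 68
[3] 0x11->0x25 len=3 : c7 c7 6f
[4] 0x0f->0x09 len=5 : 29 3a c7 c7 6f
[5] 0x05->0x26 len=7 : c0 1e ae df 29 3a c7
query mem[0x13]=0x6f, mem[0x04]=0x68, mem[0x17]=0x30

MEM[0x13,0x04,0x17] = 6f 68 30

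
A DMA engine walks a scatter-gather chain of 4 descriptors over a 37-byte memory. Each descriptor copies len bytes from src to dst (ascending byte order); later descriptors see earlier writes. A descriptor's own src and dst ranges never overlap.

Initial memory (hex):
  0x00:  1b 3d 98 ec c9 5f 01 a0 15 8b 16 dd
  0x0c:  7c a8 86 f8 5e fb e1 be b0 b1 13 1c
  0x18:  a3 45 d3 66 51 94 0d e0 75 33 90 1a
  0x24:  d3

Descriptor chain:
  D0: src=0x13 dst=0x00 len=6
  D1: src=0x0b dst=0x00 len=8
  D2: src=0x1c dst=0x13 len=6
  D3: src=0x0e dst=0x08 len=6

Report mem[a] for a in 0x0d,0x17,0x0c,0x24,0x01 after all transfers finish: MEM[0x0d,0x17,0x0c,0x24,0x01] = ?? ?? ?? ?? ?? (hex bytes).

MEM[0x0d,0x17,0x0c,0x24,0x01] = 51 75 e1 d3 7c

  after D0: wrote 6B at 0x00 = beb0b1131ca3
  after D1: wrote 8B at 0x00 = dd7ca886f85efbe1
  after D2: wrote 6B at 0x13 = 51940de07533
  after D3: wrote 6B at 0x08 = 86f85efbe151
query mem[0x0d]=0x51, mem[0x17]=0x75, mem[0x0c]=0xe1, mem[0x24]=0xd3, mem[0x01]=0x7c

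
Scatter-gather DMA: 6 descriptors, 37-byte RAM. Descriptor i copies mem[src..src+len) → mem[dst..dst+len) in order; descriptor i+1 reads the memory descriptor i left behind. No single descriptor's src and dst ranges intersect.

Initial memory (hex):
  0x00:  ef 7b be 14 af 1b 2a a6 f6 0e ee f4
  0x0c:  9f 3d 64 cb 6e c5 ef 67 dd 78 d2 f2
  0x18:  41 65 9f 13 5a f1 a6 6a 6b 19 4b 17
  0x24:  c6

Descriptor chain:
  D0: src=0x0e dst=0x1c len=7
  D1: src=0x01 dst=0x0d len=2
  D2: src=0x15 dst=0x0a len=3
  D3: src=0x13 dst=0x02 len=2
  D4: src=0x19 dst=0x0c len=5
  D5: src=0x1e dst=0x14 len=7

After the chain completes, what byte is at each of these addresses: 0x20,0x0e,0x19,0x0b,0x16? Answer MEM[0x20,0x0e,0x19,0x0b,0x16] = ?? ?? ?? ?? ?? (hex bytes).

  after D0: wrote 7B at 0x1c = 64cb6ec5ef67dd
  after D1: wrote 2B at 0x0d = 7bbe
  after D2: wrote 3B at 0x0a = 78d2f2
  after D3: wrote 2B at 0x02 = 67dd
  after D4: wrote 5B at 0x0c = 659f1364cb
  after D5: wrote 7B at 0x14 = 6ec5ef67dd17c6
query mem[0x20]=0xef, mem[0x0e]=0x13, mem[0x19]=0x17, mem[0x0b]=0xd2, mem[0x16]=0xef

MEM[0x20,0x0e,0x19,0x0b,0x16] = ef 13 17 d2 ef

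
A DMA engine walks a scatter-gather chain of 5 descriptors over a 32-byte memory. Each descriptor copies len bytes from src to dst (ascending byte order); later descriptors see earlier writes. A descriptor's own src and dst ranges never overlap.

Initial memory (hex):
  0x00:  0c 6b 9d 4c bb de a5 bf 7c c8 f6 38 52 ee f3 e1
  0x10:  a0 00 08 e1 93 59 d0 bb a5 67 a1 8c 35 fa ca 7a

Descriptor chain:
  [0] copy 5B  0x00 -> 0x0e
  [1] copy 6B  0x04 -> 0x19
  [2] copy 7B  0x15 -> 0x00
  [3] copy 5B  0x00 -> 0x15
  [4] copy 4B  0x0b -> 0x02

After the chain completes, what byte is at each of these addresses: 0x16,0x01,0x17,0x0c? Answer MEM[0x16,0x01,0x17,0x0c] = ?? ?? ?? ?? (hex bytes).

MEM[0x16,0x01,0x17,0x0c] = d0 d0 bb 52

D0: mem[0x0e..0x12] <- [0c 6b 9d 4c bb]
D1: mem[0x19..0x1e] <- [bb de a5 bf 7c c8]
D2: mem[0x00..0x06] <- [59 d0 bb a5 bb de a5]
D3: mem[0x15..0x19] <- [59 d0 bb a5 bb]
D4: mem[0x02..0x05] <- [38 52 ee 0c]
query mem[0x16]=0xd0, mem[0x01]=0xd0, mem[0x17]=0xbb, mem[0x0c]=0x52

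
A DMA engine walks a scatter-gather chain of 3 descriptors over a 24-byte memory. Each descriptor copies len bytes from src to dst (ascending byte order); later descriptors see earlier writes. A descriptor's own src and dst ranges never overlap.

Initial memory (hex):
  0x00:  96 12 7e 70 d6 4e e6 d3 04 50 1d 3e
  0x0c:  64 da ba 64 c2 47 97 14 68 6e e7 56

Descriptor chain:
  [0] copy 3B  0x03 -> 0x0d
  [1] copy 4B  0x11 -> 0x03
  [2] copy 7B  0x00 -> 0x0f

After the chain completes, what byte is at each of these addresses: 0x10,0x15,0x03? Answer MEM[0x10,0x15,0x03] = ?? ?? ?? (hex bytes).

#0 dst[0x0d+3] := {0x70,0xd6,0x4e}
#1 dst[0x03+4] := {0x47,0x97,0x14,0x68}
#2 dst[0x0f+7] := {0x96,0x12,0x7e,0x47,0x97,0x14,0x68}
query mem[0x10]=0x12, mem[0x15]=0x68, mem[0x03]=0x47

MEM[0x10,0x15,0x03] = 12 68 47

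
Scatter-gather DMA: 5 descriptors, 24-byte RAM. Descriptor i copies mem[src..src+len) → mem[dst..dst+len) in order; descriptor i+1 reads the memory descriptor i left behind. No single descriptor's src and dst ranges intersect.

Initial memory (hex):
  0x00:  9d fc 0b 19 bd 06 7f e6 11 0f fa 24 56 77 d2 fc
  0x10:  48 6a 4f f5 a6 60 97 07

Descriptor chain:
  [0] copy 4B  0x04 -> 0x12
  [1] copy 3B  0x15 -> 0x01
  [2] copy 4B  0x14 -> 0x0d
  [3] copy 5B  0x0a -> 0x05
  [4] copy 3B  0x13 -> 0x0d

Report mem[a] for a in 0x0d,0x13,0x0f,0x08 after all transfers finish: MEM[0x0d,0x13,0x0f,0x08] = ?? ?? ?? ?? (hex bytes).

MEM[0x0d,0x13,0x0f,0x08] = 06 06 e6 7f

#0 dst[0x12+4] := {0xbd,0x06,0x7f,0xe6}
#1 dst[0x01+3] := {0xe6,0x97,0x07}
#2 dst[0x0d+4] := {0x7f,0xe6,0x97,0x07}
#3 dst[0x05+5] := {0xfa,0x24,0x56,0x7f,0xe6}
#4 dst[0x0d+3] := {0x06,0x7f,0xe6}
query mem[0x0d]=0x06, mem[0x13]=0x06, mem[0x0f]=0xe6, mem[0x08]=0x7f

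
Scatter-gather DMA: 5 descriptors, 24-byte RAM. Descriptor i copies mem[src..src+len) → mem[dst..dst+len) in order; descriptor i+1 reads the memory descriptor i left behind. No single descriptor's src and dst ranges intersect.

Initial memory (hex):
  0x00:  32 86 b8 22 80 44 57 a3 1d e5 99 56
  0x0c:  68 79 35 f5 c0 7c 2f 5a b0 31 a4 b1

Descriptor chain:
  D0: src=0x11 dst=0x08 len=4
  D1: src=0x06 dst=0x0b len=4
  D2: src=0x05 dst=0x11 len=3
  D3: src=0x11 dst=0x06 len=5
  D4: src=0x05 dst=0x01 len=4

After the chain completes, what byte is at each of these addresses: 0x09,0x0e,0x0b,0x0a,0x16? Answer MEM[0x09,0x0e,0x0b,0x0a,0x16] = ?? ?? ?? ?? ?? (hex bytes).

MEM[0x09,0x0e,0x0b,0x0a,0x16] = b0 2f 57 31 a4

#0 dst[0x08+4] := {0x7c,0x2f,0x5a,0xb0}
#1 dst[0x0b+4] := {0x57,0xa3,0x7c,0x2f}
#2 dst[0x11+3] := {0x44,0x57,0xa3}
#3 dst[0x06+5] := {0x44,0x57,0xa3,0xb0,0x31}
#4 dst[0x01+4] := {0x44,0x44,0x57,0xa3}
query mem[0x09]=0xb0, mem[0x0e]=0x2f, mem[0x0b]=0x57, mem[0x0a]=0x31, mem[0x16]=0xa4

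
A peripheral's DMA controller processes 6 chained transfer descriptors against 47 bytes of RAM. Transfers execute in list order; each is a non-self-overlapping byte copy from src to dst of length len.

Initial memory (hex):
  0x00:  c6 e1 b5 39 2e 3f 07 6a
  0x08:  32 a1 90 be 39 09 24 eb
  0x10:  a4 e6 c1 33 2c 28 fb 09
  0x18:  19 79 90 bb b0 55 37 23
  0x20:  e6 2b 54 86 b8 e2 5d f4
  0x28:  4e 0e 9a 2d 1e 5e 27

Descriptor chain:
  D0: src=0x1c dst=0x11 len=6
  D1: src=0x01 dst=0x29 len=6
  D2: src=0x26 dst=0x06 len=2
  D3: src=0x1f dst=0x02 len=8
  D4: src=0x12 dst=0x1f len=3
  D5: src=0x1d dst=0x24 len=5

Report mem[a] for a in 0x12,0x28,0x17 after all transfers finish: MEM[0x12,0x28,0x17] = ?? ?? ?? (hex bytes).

MEM[0x12,0x28,0x17] = 55 23 09

D0: mem[0x11..0x16] <- [b0 55 37 23 e6 2b]
D1: mem[0x29..0x2e] <- [e1 b5 39 2e 3f 07]
D2: mem[0x06..0x07] <- [5d f4]
D3: mem[0x02..0x09] <- [23 e6 2b 54 86 b8 e2 5d]
D4: mem[0x1f..0x21] <- [55 37 23]
D5: mem[0x24..0x28] <- [55 37 55 37 23]
query mem[0x12]=0x55, mem[0x28]=0x23, mem[0x17]=0x09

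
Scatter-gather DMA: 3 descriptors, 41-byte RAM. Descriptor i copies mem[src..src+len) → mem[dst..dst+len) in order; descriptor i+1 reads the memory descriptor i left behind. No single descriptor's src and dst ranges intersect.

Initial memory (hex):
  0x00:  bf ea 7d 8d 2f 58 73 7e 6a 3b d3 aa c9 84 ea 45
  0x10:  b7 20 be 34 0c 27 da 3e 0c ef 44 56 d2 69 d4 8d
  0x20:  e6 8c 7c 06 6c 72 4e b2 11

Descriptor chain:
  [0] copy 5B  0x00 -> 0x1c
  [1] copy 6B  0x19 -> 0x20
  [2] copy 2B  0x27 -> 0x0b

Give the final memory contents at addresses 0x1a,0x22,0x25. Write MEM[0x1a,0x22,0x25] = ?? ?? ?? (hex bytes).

MEM[0x1a,0x22,0x25] = 44 56 7d

D0: mem[0x1c..0x20] <- [bf ea 7d 8d 2f]
D1: mem[0x20..0x25] <- [ef 44 56 bf ea 7d]
D2: mem[0x0b..0x0c] <- [b2 11]
query mem[0x1a]=0x44, mem[0x22]=0x56, mem[0x25]=0x7d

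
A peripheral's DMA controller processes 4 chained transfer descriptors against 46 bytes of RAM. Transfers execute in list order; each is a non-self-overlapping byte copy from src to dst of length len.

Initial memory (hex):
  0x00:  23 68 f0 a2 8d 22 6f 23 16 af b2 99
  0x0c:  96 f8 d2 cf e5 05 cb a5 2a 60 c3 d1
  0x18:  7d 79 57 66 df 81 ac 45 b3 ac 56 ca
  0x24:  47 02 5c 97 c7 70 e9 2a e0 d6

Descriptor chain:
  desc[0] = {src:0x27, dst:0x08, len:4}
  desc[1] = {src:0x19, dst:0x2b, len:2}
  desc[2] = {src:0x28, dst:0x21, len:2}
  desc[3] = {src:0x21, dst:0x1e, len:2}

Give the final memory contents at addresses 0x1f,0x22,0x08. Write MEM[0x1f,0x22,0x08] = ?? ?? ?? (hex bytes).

  after D0: wrote 4B at 0x08 = 97c770e9
  after D1: wrote 2B at 0x2b = 7957
  after D2: wrote 2B at 0x21 = c770
  after D3: wrote 2B at 0x1e = c770
query mem[0x1f]=0x70, mem[0x22]=0x70, mem[0x08]=0x97

MEM[0x1f,0x22,0x08] = 70 70 97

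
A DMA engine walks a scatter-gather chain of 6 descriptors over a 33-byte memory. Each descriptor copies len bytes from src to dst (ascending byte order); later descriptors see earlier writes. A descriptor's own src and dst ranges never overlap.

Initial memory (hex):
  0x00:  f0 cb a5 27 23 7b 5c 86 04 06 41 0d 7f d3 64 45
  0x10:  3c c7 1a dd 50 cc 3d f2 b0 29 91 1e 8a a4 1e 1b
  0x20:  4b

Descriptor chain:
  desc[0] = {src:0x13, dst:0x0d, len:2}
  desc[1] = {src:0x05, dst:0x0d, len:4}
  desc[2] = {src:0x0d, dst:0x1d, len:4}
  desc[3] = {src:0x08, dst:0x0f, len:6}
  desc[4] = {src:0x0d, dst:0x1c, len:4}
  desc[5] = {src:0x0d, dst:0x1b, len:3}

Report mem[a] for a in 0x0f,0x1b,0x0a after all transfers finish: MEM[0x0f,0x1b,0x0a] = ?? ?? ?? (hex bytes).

MEM[0x0f,0x1b,0x0a] = 04 7b 41

[0] 0x13->0x0d len=2 : dd 50
[1] 0x05->0x0d len=4 : 7b 5c 86 04
[2] 0x0d->0x1d len=4 : 7b 5c 86 04
[3] 0x08->0x0f len=6 : 04 06 41 0d 7f 7b
[4] 0x0d->0x1c len=4 : 7b 5c 04 06
[5] 0x0d->0x1b len=3 : 7b 5c 04
query mem[0x0f]=0x04, mem[0x1b]=0x7b, mem[0x0a]=0x41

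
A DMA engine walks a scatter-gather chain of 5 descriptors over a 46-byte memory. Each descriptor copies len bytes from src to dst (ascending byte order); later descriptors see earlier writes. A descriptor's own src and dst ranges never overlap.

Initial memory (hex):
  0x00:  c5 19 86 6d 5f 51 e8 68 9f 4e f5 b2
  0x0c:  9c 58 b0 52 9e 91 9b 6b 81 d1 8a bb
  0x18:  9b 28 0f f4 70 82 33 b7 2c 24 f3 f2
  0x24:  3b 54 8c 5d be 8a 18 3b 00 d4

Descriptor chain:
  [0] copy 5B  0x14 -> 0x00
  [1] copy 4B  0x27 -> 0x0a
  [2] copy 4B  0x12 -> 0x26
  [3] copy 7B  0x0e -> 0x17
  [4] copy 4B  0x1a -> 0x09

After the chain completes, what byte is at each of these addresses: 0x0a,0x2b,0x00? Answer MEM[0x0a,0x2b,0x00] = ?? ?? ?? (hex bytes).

MEM[0x0a,0x2b,0x00] = 9b 3b 81

[0] 0x14->0x00 len=5 : 81 d1 8a bb 9b
[1] 0x27->0x0a len=4 : 5d be 8a 18
[2] 0x12->0x26 len=4 : 9b 6b 81 d1
[3] 0x0e->0x17 len=7 : b0 52 9e 91 9b 6b 81
[4] 0x1a->0x09 len=4 : 91 9b 6b 81
query mem[0x0a]=0x9b, mem[0x2b]=0x3b, mem[0x00]=0x81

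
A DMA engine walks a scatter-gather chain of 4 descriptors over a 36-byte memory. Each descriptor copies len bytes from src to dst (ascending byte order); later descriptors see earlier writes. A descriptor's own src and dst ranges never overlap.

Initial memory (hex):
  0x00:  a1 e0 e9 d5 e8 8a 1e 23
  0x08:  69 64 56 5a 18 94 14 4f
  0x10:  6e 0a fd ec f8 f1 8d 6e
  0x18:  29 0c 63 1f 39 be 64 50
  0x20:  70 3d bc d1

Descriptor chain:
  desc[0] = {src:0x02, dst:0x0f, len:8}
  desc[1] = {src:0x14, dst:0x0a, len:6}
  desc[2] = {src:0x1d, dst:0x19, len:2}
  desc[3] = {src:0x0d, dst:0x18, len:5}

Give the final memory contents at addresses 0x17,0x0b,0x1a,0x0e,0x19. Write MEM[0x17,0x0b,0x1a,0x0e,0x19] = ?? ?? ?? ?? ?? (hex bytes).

D0: mem[0x0f..0x16] <- [e9 d5 e8 8a 1e 23 69 64]
D1: mem[0x0a..0x0f] <- [23 69 64 6e 29 0c]
D2: mem[0x19..0x1a] <- [be 64]
D3: mem[0x18..0x1c] <- [6e 29 0c d5 e8]
query mem[0x17]=0x6e, mem[0x0b]=0x69, mem[0x1a]=0x0c, mem[0x0e]=0x29, mem[0x19]=0x29

MEM[0x17,0x0b,0x1a,0x0e,0x19] = 6e 69 0c 29 29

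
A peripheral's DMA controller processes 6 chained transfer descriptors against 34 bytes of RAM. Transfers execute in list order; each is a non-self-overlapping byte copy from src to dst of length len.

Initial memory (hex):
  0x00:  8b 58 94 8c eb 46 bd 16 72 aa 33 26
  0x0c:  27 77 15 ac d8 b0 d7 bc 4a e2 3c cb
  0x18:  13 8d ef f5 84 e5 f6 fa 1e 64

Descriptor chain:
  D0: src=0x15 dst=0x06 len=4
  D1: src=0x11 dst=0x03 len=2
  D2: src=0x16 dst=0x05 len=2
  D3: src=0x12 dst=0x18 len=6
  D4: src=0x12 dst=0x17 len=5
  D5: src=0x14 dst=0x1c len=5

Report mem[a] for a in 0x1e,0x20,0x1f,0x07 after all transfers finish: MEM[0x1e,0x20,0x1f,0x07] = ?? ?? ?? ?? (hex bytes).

MEM[0x1e,0x20,0x1f,0x07] = 3c bc d7 3c

  after D0: wrote 4B at 0x06 = e23ccb13
  after D1: wrote 2B at 0x03 = b0d7
  after D2: wrote 2B at 0x05 = 3ccb
  after D3: wrote 6B at 0x18 = d7bc4ae23ccb
  after D4: wrote 5B at 0x17 = d7bc4ae23c
  after D5: wrote 5B at 0x1c = 4ae23cd7bc
query mem[0x1e]=0x3c, mem[0x20]=0xbc, mem[0x1f]=0xd7, mem[0x07]=0x3c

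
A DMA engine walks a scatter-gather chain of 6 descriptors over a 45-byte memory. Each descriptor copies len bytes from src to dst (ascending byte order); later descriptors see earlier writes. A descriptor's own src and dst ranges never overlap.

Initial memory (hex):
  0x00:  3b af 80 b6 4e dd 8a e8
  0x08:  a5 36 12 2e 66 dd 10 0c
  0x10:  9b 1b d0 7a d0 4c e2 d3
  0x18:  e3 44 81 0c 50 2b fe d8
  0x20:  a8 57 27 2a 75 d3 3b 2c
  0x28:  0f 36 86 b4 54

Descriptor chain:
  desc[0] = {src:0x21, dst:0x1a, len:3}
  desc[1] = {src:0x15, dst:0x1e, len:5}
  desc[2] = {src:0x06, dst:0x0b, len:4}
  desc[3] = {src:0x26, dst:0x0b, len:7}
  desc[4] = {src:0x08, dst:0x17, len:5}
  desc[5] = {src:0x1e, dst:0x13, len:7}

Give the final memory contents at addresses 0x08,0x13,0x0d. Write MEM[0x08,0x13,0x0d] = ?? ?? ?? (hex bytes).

MEM[0x08,0x13,0x0d] = a5 4c 0f

#0 dst[0x1a+3] := {0x57,0x27,0x2a}
#1 dst[0x1e+5] := {0x4c,0xe2,0xd3,0xe3,0x44}
#2 dst[0x0b+4] := {0x8a,0xe8,0xa5,0x36}
#3 dst[0x0b+7] := {0x3b,0x2c,0x0f,0x36,0x86,0xb4,0x54}
#4 dst[0x17+5] := {0xa5,0x36,0x12,0x3b,0x2c}
#5 dst[0x13+7] := {0x4c,0xe2,0xd3,0xe3,0x44,0x2a,0x75}
query mem[0x08]=0xa5, mem[0x13]=0x4c, mem[0x0d]=0x0f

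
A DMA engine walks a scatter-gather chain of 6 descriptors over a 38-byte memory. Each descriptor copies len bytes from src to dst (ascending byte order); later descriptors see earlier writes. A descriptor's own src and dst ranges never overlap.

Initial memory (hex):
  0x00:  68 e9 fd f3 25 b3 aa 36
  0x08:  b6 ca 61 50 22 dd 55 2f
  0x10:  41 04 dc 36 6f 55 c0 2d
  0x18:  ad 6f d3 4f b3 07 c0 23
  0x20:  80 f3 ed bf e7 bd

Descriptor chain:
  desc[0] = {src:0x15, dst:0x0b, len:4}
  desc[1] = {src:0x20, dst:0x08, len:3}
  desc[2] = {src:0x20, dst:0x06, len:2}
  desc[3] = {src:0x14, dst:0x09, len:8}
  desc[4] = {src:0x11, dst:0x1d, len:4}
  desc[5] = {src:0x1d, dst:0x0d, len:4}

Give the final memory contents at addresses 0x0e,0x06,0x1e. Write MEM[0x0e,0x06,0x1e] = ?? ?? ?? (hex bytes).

D0: mem[0x0b..0x0e] <- [55 c0 2d ad]
D1: mem[0x08..0x0a] <- [80 f3 ed]
D2: mem[0x06..0x07] <- [80 f3]
D3: mem[0x09..0x10] <- [6f 55 c0 2d ad 6f d3 4f]
D4: mem[0x1d..0x20] <- [04 dc 36 6f]
D5: mem[0x0d..0x10] <- [04 dc 36 6f]
query mem[0x0e]=0xdc, mem[0x06]=0x80, mem[0x1e]=0xdc

MEM[0x0e,0x06,0x1e] = dc 80 dc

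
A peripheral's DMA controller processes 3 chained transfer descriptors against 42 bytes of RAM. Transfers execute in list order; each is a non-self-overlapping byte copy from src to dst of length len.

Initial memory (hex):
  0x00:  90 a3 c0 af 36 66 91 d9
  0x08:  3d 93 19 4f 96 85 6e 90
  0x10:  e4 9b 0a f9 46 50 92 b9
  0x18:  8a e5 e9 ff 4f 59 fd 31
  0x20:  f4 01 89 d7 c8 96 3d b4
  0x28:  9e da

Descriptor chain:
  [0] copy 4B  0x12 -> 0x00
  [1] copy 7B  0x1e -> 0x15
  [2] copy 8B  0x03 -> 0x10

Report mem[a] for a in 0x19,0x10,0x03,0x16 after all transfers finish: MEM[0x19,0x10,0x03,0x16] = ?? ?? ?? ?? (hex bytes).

MEM[0x19,0x10,0x03,0x16] = 89 50 50 93

  after D0: wrote 4B at 0x00 = 0af94650
  after D1: wrote 7B at 0x15 = fd31f40189d7c8
  after D2: wrote 8B at 0x10 = 50366691d93d9319
query mem[0x19]=0x89, mem[0x10]=0x50, mem[0x03]=0x50, mem[0x16]=0x93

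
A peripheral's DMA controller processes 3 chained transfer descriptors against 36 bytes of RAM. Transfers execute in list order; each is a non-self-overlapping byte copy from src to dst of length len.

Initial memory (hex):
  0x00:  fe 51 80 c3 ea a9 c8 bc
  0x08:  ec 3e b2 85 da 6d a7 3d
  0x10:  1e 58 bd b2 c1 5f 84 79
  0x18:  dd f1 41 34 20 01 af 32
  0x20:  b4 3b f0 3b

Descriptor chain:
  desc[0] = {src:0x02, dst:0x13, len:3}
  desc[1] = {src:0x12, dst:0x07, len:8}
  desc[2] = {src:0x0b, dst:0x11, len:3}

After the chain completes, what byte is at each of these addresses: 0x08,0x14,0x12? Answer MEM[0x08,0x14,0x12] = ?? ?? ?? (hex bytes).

MEM[0x08,0x14,0x12] = 80 c3 79

  after D0: wrote 3B at 0x13 = 80c3ea
  after D1: wrote 8B at 0x07 = bd80c3ea8479ddf1
  after D2: wrote 3B at 0x11 = 8479dd
query mem[0x08]=0x80, mem[0x14]=0xc3, mem[0x12]=0x79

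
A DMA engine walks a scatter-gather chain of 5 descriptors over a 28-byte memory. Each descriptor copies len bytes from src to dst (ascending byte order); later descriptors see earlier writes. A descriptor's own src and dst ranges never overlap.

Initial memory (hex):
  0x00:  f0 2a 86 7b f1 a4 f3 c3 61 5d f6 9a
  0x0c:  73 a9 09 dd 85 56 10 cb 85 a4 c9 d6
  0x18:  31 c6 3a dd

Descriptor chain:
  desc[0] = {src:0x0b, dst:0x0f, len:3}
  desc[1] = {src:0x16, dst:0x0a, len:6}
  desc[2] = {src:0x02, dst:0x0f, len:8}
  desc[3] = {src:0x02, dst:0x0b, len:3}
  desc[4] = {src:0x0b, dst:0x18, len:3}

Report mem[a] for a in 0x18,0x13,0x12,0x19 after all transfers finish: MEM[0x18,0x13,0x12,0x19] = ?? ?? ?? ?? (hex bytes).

MEM[0x18,0x13,0x12,0x19] = 86 f3 a4 7b

D0: mem[0x0f..0x11] <- [9a 73 a9]
D1: mem[0x0a..0x0f] <- [c9 d6 31 c6 3a dd]
D2: mem[0x0f..0x16] <- [86 7b f1 a4 f3 c3 61 5d]
D3: mem[0x0b..0x0d] <- [86 7b f1]
D4: mem[0x18..0x1a] <- [86 7b f1]
query mem[0x18]=0x86, mem[0x13]=0xf3, mem[0x12]=0xa4, mem[0x19]=0x7b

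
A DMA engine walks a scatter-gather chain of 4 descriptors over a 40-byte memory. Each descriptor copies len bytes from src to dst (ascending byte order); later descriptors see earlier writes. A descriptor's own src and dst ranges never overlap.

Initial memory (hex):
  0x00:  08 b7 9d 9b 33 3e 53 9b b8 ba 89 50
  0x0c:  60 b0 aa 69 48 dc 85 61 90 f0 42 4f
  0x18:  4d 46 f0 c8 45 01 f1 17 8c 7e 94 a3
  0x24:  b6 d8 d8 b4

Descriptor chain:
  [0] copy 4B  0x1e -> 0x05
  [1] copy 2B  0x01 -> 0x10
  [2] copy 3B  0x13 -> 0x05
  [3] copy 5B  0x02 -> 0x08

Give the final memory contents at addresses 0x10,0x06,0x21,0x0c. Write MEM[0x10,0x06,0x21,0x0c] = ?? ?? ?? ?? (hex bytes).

D0: mem[0x05..0x08] <- [f1 17 8c 7e]
D1: mem[0x10..0x11] <- [b7 9d]
D2: mem[0x05..0x07] <- [61 90 f0]
D3: mem[0x08..0x0c] <- [9d 9b 33 61 90]
query mem[0x10]=0xb7, mem[0x06]=0x90, mem[0x21]=0x7e, mem[0x0c]=0x90

MEM[0x10,0x06,0x21,0x0c] = b7 90 7e 90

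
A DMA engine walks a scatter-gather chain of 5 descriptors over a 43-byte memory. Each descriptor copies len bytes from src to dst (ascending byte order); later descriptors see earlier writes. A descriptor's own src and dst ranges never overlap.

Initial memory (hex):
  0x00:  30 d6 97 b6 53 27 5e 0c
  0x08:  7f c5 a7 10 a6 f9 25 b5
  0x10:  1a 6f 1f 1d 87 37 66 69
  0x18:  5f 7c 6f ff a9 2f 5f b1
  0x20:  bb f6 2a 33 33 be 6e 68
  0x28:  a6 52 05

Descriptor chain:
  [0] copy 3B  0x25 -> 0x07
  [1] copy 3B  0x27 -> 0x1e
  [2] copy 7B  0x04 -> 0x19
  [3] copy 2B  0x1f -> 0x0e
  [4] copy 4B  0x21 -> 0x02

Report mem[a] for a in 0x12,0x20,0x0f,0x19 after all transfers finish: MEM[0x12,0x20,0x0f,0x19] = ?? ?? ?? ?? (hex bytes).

#0 dst[0x07+3] := {0xbe,0x6e,0x68}
#1 dst[0x1e+3] := {0x68,0xa6,0x52}
#2 dst[0x19+7] := {0x53,0x27,0x5e,0xbe,0x6e,0x68,0xa7}
#3 dst[0x0e+2] := {0xa7,0x52}
#4 dst[0x02+4] := {0xf6,0x2a,0x33,0x33}
query mem[0x12]=0x1f, mem[0x20]=0x52, mem[0x0f]=0x52, mem[0x19]=0x53

MEM[0x12,0x20,0x0f,0x19] = 1f 52 52 53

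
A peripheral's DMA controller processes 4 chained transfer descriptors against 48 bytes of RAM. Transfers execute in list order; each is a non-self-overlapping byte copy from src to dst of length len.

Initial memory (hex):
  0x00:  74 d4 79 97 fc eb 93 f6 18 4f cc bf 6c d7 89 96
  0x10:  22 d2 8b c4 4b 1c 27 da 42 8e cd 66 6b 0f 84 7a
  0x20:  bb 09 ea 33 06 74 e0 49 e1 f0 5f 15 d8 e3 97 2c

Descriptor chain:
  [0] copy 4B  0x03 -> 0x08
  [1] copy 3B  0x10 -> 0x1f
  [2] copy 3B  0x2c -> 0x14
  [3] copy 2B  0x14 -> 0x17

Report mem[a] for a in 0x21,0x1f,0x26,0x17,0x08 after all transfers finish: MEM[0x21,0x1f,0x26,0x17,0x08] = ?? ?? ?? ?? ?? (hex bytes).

#0 dst[0x08+4] := {0x97,0xfc,0xeb,0x93}
#1 dst[0x1f+3] := {0x22,0xd2,0x8b}
#2 dst[0x14+3] := {0xd8,0xe3,0x97}
#3 dst[0x17+2] := {0xd8,0xe3}
query mem[0x21]=0x8b, mem[0x1f]=0x22, mem[0x26]=0xe0, mem[0x17]=0xd8, mem[0x08]=0x97

MEM[0x21,0x1f,0x26,0x17,0x08] = 8b 22 e0 d8 97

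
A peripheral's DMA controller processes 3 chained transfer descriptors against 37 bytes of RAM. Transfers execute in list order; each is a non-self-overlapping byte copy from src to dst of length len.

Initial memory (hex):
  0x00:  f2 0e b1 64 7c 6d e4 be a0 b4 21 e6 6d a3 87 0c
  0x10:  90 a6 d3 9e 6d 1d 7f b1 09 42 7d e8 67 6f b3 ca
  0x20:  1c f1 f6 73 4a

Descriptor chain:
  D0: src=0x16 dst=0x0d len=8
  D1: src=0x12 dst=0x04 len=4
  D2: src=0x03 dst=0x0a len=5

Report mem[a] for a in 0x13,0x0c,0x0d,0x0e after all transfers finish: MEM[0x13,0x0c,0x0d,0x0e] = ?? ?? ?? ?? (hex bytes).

MEM[0x13,0x0c,0x0d,0x0e] = 67 67 6f 1d

D0: mem[0x0d..0x14] <- [7f b1 09 42 7d e8 67 6f]
D1: mem[0x04..0x07] <- [e8 67 6f 1d]
D2: mem[0x0a..0x0e] <- [64 e8 67 6f 1d]
query mem[0x13]=0x67, mem[0x0c]=0x67, mem[0x0d]=0x6f, mem[0x0e]=0x1d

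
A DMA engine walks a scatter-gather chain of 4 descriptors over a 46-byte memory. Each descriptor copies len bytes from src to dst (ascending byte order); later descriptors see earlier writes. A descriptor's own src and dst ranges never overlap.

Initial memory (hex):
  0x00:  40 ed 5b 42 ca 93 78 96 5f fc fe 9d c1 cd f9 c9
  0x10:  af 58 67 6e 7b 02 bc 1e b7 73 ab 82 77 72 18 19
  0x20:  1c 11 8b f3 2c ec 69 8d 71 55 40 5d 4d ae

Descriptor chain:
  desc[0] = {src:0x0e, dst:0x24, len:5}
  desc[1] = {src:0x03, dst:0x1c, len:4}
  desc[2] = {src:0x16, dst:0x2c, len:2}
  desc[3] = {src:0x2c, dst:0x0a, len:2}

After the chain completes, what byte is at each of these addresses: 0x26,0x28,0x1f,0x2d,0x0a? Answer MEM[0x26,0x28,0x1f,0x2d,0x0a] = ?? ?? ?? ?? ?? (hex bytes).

MEM[0x26,0x28,0x1f,0x2d,0x0a] = af 67 78 1e bc

#0 dst[0x24+5] := {0xf9,0xc9,0xaf,0x58,0x67}
#1 dst[0x1c+4] := {0x42,0xca,0x93,0x78}
#2 dst[0x2c+2] := {0xbc,0x1e}
#3 dst[0x0a+2] := {0xbc,0x1e}
query mem[0x26]=0xaf, mem[0x28]=0x67, mem[0x1f]=0x78, mem[0x2d]=0x1e, mem[0x0a]=0xbc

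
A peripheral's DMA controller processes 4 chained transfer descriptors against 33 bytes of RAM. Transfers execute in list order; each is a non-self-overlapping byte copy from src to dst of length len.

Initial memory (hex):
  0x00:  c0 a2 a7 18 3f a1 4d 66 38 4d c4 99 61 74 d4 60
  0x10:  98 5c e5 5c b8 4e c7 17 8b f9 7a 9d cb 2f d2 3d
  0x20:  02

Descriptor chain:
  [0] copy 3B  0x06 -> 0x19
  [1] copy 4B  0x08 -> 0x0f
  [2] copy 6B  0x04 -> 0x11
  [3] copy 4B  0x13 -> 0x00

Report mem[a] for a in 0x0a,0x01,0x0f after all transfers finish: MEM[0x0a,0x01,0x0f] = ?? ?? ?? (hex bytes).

#0 dst[0x19+3] := {0x4d,0x66,0x38}
#1 dst[0x0f+4] := {0x38,0x4d,0xc4,0x99}
#2 dst[0x11+6] := {0x3f,0xa1,0x4d,0x66,0x38,0x4d}
#3 dst[0x00+4] := {0x4d,0x66,0x38,0x4d}
query mem[0x0a]=0xc4, mem[0x01]=0x66, mem[0x0f]=0x38

MEM[0x0a,0x01,0x0f] = c4 66 38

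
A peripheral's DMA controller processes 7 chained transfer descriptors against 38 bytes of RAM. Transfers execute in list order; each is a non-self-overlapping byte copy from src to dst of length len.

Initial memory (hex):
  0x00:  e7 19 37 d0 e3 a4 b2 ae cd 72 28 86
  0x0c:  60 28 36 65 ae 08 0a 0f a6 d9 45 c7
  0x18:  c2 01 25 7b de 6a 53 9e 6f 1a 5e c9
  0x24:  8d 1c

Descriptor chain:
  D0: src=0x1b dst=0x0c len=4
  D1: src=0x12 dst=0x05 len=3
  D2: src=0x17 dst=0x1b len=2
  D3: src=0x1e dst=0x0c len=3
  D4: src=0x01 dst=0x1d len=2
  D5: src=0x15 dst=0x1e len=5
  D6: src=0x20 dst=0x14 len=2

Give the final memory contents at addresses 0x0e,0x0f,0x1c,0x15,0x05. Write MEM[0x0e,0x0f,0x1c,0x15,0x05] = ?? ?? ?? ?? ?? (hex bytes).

#0 dst[0x0c+4] := {0x7b,0xde,0x6a,0x53}
#1 dst[0x05+3] := {0x0a,0x0f,0xa6}
#2 dst[0x1b+2] := {0xc7,0xc2}
#3 dst[0x0c+3] := {0x53,0x9e,0x6f}
#4 dst[0x1d+2] := {0x19,0x37}
#5 dst[0x1e+5] := {0xd9,0x45,0xc7,0xc2,0x01}
#6 dst[0x14+2] := {0xc7,0xc2}
query mem[0x0e]=0x6f, mem[0x0f]=0x53, mem[0x1c]=0xc2, mem[0x15]=0xc2, mem[0x05]=0x0a

MEM[0x0e,0x0f,0x1c,0x15,0x05] = 6f 53 c2 c2 0a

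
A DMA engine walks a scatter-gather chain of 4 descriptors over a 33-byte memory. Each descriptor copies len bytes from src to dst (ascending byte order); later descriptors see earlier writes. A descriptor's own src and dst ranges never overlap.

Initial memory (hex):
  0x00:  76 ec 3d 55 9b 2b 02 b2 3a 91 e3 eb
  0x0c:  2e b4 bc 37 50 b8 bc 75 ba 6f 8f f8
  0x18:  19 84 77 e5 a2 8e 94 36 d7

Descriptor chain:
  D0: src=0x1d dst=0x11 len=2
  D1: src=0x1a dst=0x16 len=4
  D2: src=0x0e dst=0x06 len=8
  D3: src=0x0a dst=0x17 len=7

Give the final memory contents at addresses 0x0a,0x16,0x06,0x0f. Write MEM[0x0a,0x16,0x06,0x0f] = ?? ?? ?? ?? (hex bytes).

#0 dst[0x11+2] := {0x8e,0x94}
#1 dst[0x16+4] := {0x77,0xe5,0xa2,0x8e}
#2 dst[0x06+8] := {0xbc,0x37,0x50,0x8e,0x94,0x75,0xba,0x6f}
#3 dst[0x17+7] := {0x94,0x75,0xba,0x6f,0xbc,0x37,0x50}
query mem[0x0a]=0x94, mem[0x16]=0x77, mem[0x06]=0xbc, mem[0x0f]=0x37

MEM[0x0a,0x16,0x06,0x0f] = 94 77 bc 37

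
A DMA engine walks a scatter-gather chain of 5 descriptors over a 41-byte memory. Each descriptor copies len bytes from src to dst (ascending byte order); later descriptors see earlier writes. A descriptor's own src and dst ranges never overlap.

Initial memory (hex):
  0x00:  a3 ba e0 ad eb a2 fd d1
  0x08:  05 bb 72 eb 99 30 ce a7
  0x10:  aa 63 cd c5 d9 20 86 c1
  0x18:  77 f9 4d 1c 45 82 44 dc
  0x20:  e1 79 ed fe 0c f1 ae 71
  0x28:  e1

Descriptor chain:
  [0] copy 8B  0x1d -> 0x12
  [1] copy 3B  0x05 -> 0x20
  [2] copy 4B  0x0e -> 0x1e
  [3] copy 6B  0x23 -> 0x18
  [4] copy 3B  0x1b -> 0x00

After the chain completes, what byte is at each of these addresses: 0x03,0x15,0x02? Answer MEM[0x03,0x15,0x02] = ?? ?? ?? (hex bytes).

#0 dst[0x12+8] := {0x82,0x44,0xdc,0xe1,0x79,0xed,0xfe,0x0c}
#1 dst[0x20+3] := {0xa2,0xfd,0xd1}
#2 dst[0x1e+4] := {0xce,0xa7,0xaa,0x63}
#3 dst[0x18+6] := {0xfe,0x0c,0xf1,0xae,0x71,0xe1}
#4 dst[0x00+3] := {0xae,0x71,0xe1}
query mem[0x03]=0xad, mem[0x15]=0xe1, mem[0x02]=0xe1

MEM[0x03,0x15,0x02] = ad e1 e1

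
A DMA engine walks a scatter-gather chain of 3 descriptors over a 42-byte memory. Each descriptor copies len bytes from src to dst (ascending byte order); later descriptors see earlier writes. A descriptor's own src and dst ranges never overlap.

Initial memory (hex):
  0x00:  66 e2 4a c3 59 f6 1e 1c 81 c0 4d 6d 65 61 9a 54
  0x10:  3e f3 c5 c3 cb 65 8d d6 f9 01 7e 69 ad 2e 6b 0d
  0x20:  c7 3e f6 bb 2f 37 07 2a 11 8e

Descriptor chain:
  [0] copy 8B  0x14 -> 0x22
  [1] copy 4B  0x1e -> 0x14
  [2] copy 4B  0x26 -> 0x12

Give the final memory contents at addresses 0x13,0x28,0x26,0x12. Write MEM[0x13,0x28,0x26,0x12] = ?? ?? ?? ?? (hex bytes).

#0 dst[0x22+8] := {0xcb,0x65,0x8d,0xd6,0xf9,0x01,0x7e,0x69}
#1 dst[0x14+4] := {0x6b,0x0d,0xc7,0x3e}
#2 dst[0x12+4] := {0xf9,0x01,0x7e,0x69}
query mem[0x13]=0x01, mem[0x28]=0x7e, mem[0x26]=0xf9, mem[0x12]=0xf9

MEM[0x13,0x28,0x26,0x12] = 01 7e f9 f9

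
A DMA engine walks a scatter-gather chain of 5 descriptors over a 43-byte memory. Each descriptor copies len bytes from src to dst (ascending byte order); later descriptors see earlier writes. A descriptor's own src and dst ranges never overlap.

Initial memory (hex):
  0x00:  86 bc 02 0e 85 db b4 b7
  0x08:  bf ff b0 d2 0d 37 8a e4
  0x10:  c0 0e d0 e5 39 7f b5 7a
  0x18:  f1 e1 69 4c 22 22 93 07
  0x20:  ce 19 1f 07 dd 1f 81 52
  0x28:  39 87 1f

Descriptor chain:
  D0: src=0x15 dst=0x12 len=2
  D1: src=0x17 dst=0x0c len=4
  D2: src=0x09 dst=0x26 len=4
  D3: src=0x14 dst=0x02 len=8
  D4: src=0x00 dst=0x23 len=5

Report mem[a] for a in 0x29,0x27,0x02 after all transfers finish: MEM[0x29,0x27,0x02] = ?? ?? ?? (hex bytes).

MEM[0x29,0x27,0x02] = 7a b5 39

#0 dst[0x12+2] := {0x7f,0xb5}
#1 dst[0x0c+4] := {0x7a,0xf1,0xe1,0x69}
#2 dst[0x26+4] := {0xff,0xb0,0xd2,0x7a}
#3 dst[0x02+8] := {0x39,0x7f,0xb5,0x7a,0xf1,0xe1,0x69,0x4c}
#4 dst[0x23+5] := {0x86,0xbc,0x39,0x7f,0xb5}
query mem[0x29]=0x7a, mem[0x27]=0xb5, mem[0x02]=0x39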